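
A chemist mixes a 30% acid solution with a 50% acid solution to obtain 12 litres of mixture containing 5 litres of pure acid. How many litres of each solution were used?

litres of solution A: 5, litres of solution B: 7

Let a = litres of solution A, b = litres of solution B.
  a + b = 12
  (3/10)a + (1/2)b = 5
Row-reduce the augmented matrix:
R2 ← R2 − 3/10·R1.
R2 ← R2 / (1/5).
R1 ← R1 − 1·R2.
Reading off the reduced rows gives a = 5, b = 7.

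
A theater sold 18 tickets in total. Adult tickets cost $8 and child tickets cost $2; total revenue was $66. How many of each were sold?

adult tickets: 5, child tickets: 13

Let a = adult tickets, c = child tickets.
  a + c = 18
  2c + 8a = 66
Row-reduce the augmented matrix:
R2 ← R2 − 8·R1.
R2 ← R2 / (-6).
R1 ← R1 − 1·R2.
Reading off the reduced rows gives a = 5, c = 13.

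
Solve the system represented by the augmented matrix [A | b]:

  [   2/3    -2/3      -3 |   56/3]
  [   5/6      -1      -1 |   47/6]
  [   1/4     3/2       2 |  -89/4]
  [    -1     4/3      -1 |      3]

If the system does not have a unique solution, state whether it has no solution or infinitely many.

x_1 = -5, x_2 = -6, x_3 = -6

Row-reduce the augmented matrix:
R1 ← R1 / (2/3).
R2 ← R2 − 5/6·R1.
R3 ← R3 − 1/4·R1.
R4 ← R4 + 1·R1.
R2 ← R2 / (-1/6).
R1 ← R1 + 1·R2.
R3 ← R3 − 7/4·R2.
R4 ← R4 − 1/3·R2.
R3 ← R3 / (32).
R1 ← R1 + 21·R3.
R2 ← R2 + 33/2·R3.
R4 reduces to 0 = 0, so the extra equation is consistent.
Reading off the reduced rows gives x_1 = -5, x_2 = -6, x_3 = -6.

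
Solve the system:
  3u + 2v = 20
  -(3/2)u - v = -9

no solution

Row-reduce:
R1 ← R1 / (3).
R2 ← R2 + 3/2·R1.
Row 2 reduces to 0 = 1, a contradiction. The system is inconsistent.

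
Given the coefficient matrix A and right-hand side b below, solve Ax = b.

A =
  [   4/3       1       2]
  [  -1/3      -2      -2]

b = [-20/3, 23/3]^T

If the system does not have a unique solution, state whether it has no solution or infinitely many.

Row-reduce:
R1 ← R1 / (4/3).
R2 ← R2 + 1/3·R1.
R2 ← R2 / (-7/4).
R1 ← R1 − 3/4·R2.
Rank is 2 with 3 unknowns, leaving x_3 free.

infinitely many solutions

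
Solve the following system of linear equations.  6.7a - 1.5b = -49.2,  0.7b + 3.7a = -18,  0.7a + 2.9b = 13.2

a = -6, b = 6

Row-reduce the augmented matrix:
R1 ← R1 / (67/10).
R2 ← R2 − 37/10·R1.
R3 ← R3 − 7/10·R1.
R2 ← R2 / (512/335).
R1 ← R1 + 15/67·R2.
R3 ← R3 − 1024/335·R2.
R3 reduces to 0 = 0, so the extra equation is consistent.
Reading off the reduced rows gives a = -6, b = 6.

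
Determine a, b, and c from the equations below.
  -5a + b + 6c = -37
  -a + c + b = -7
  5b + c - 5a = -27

Row-reduce the augmented matrix:
R1 ← R1 / (-5).
R2 ← R2 + 1·R1.
R3 ← R3 + 5·R1.
R2 ← R2 / (4/5).
R1 ← R1 + 1/5·R2.
R3 ← R3 − 4·R2.
R3 ← R3 / (-4).
R1 ← R1 + 5/4·R3.
R2 ← R2 + 1/4·R3.
Reading off the reduced rows gives a = 5, b = 0, c = -2.

a = 5, b = 0, c = -2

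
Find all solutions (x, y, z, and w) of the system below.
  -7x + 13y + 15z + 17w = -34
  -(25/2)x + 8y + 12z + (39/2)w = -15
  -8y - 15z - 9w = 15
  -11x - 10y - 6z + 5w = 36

no solution

Row-reduce:
R1 ← R1 / (-7).
R2 ← R2 + 25/2·R1.
R4 ← R4 + 11·R1.
R2 ← R2 / (-213/14).
R1 ← R1 + 13/7·R2.
R3 ← R3 + 8·R2.
R4 ← R4 + 213/7·R2.
R3 ← R3 / (-513/71).
R1 ← R1 + 24/71·R3.
R2 ← R2 − 69/71·R3.
Row 4 reduces to 0 = -2, a contradiction. The system is inconsistent.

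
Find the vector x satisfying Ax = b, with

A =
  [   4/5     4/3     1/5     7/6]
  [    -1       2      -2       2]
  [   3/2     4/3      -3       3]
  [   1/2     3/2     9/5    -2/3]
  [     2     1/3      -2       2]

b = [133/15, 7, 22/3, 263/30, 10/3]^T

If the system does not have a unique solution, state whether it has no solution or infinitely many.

no solution

Row-reduce:
R1 ← R1 / (4/5).
R2 ← R2 + 1·R1.
R3 ← R3 − 3/2·R1.
R4 ← R4 − 1/2·R1.
R5 ← R5 − 2·R1.
R2 ← R2 / (11/3).
R1 ← R1 − 5/3·R2.
R3 ← R3 + 7/6·R2.
R4 ← R4 − 2/3·R2.
R5 ← R5 + 3·R2.
R3 ← R3 / (-173/44).
R1 ← R1 − 23/22·R3.
R2 ← R2 + 21/44·R3.
R4 ← R4 − 877/440·R3.
R5 ← R5 + 173/44·R3.
R4 ← R4 / (-365/346).
R1 ← R1 − 205/519·R4.
R2 ← R2 − 123/173·R4.
R3 ← R3 + 505/1038·R4.
Row 5 reduces to 0 = -1/2, a contradiction. The system is inconsistent.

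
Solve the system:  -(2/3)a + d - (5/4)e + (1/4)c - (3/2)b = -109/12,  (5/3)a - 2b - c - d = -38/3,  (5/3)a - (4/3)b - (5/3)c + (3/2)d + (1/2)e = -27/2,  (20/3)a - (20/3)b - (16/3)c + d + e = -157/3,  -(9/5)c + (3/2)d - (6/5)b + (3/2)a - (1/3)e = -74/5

Row-reduce:
R1 ← R1 / (-2/3).
R2 ← R2 − 5/3·R1.
R3 ← R3 − 5/3·R1.
R4 ← R4 − 20/3·R1.
R5 ← R5 − 3/2·R1.
R2 ← R2 / (-23/4).
R1 ← R1 − 9/4·R2.
R3 ← R3 + 61/12·R2.
R4 ← R4 + 65/3·R2.
R5 ← R5 + 183/40·R2.
R3 ← R3 / (-49/69).
R1 ← R1 + 12/23·R3.
R2 ← R2 − 3/46·R3.
R4 ← R4 + 98/69·R3.
R5 ← R5 + 108/115·R3.
Swap R4 and R5.
R4 ← R4 / (-48/49).
R1 ← R1 + 141/49·R4.
R2 ← R2 + 3/196·R4.
R3 ← R3 + 369/98·R4.
Rank is 4 with 5 unknowns, leaving e free.

infinitely many solutions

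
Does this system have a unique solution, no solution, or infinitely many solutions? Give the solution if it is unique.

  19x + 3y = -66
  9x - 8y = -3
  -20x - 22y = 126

x = -3, y = -3

Row-reduce the augmented matrix:
R1 ← R1 / (19).
R2 ← R2 − 9·R1.
R3 ← R3 + 20·R1.
R2 ← R2 / (-179/19).
R1 ← R1 − 3/19·R2.
R3 ← R3 + 358/19·R2.
R3 reduces to 0 = 0, so the extra equation is consistent.
Reading off the reduced rows gives x = -3, y = -3.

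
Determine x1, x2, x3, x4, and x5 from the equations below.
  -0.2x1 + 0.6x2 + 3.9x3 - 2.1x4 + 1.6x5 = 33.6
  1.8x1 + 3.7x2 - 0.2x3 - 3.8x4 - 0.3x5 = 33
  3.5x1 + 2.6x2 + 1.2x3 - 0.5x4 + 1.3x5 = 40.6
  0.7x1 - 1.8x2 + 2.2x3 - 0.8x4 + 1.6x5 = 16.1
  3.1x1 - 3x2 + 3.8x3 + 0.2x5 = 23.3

Row-reduce the augmented matrix:
R1 ← R1 / (-1/5).
R2 ← R2 − 9/5·R1.
R3 ← R3 − 7/2·R1.
R4 ← R4 − 7/10·R1.
R5 ← R5 − 31/10·R1.
R2 ← R2 / (91/10).
R1 ← R1 + 3·R2.
R3 ← R3 − 131/10·R2.
R4 ← R4 − 3/10·R2.
R5 ← R5 − 63/10·R2.
R3 ← R3 / (34961/1820).
R1 ← R1 + 1455/182·R3.
R2 ← R2 − 349/91·R3.
R4 ← R4 − 26753/1820·R3.
R5 ← R5 − 10423/260·R3.
R4 ← R4 / (-1364549/349610).
R1 ← R1 − 38937/34961·R4.
R2 ← R2 + 55298/34961·R4.
R3 ← R3 + 8321/34961·R4.
R5 ← R5 + 2549789/349610·R4.
R5 ← R5 / (-22252801/6822745).
R1 ← R1 − 479036/1364549·R5.
R2 ← R2 + 253299/1364549·R5.
R3 ← R3 − 652253/1364549·R5.
R4 ← R4 − 53677/1364549·R5.
Reading off the reduced rows gives x1 = 5, x2 = 4, x3 = 5, x4 = -3, x5 = 4.

x1 = 5, x2 = 4, x3 = 5, x4 = -3, x5 = 4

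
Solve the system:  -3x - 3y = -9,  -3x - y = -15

x = 6, y = -3

From equation 2: y = 15 − 3·x.
Substitute into equation 1 and solve: x = 6.
Then y = -3.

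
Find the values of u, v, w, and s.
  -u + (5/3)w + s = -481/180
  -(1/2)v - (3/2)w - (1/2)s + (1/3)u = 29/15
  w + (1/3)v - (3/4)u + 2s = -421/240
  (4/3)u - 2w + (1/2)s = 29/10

Row-reduce the augmented matrix:
R1 ← R1 / (-1).
R2 ← R2 − 1/3·R1.
R3 ← R3 + 3/4·R1.
R4 ← R4 − 4/3·R1.
R2 ← R2 / (-1/2).
R3 ← R3 − 1/3·R2.
R3 ← R3 / (-95/108).
R1 ← R1 + 5/3·R3.
R2 ← R2 − 17/9·R3.
R4 ← R4 − 2/9·R3.
R4 ← R4 / (403/190).
R1 ← R1 + 60/19·R4.
R2 ← R2 − 264/95·R4.
R3 ← R3 + 123/95·R4.
Reading off the reduced rows gives u = 1/4, v = 1/2, w = -4/3, s = -1/5.

u = 1/4, v = 1/2, w = -4/3, s = -1/5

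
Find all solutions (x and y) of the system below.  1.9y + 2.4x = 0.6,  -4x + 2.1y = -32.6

x = 5, y = -6

Row-reduce the augmented matrix:
R1 ← R1 / (12/5).
R2 ← R2 + 4·R1.
R2 ← R2 / (79/15).
R1 ← R1 − 19/24·R2.
Reading off the reduced rows gives x = 5, y = -6.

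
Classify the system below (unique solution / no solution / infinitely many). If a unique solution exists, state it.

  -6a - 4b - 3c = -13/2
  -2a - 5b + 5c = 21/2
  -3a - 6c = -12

a = 1, b = -1, c = 3/2

Row-reduce the augmented matrix:
R1 ← R1 / (-6).
R2 ← R2 + 2·R1.
R3 ← R3 + 3·R1.
R2 ← R2 / (-11/3).
R1 ← R1 − 2/3·R2.
R3 ← R3 − 2·R2.
R3 ← R3 / (-27/22).
R1 ← R1 − 35/22·R3.
R2 ← R2 + 18/11·R3.
Reading off the reduced rows gives a = 1, b = -1, c = 3/2.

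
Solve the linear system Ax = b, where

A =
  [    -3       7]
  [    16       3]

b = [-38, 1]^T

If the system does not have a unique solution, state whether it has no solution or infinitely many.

Row-reduce the augmented matrix:
R1 ← R1 / (-3).
R2 ← R2 − 16·R1.
R2 ← R2 / (121/3).
R1 ← R1 + 7/3·R2.
Reading off the reduced rows gives x_1 = 1, x_2 = -5.

x_1 = 1, x_2 = -5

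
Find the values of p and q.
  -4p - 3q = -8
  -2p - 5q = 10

Row-reduce the augmented matrix:
R1 ← R1 / (-4).
R2 ← R2 + 2·R1.
R2 ← R2 / (-7/2).
R1 ← R1 − 3/4·R2.
Reading off the reduced rows gives p = 5, q = -4.

p = 5, q = -4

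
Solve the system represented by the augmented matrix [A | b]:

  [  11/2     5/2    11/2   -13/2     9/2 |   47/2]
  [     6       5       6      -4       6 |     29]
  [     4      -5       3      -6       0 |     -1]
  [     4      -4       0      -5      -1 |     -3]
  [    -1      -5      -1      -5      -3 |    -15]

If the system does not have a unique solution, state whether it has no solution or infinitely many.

Row-reduce:
R1 ← R1 / (11/2).
R2 ← R2 − 6·R1.
R3 ← R3 − 4·R1.
R4 ← R4 − 4·R1.
R5 ← R5 + 1·R1.
R2 ← R2 / (25/11).
R1 ← R1 − 5/11·R2.
R3 ← R3 + 75/11·R2.
R4 ← R4 + 64/11·R2.
R5 ← R5 + 50/11·R2.
R3 ← R3 / (-1).
R1 ← R1 − 1·R3.
R4 ← R4 + 4·R3.
R4 ← R4 / (-609/25).
R1 ← R1 − 31/5·R4.
R2 ← R2 − 34/25·R4.
R3 ← R3 + 8·R4.
Row 5 reduces to 0 = -4, a contradiction. The system is inconsistent.

no solution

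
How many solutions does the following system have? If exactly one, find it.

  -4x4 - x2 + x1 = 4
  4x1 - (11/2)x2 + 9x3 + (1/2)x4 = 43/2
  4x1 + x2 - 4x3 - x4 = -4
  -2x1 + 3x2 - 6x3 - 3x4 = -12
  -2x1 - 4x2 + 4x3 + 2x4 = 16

Row-reduce:
R2 ← R2 − 4·R1.
R3 ← R3 − 4·R1.
R4 ← R4 + 2·R1.
R5 ← R5 + 2·R1.
R2 ← R2 / (-3/2).
R1 ← R1 + 1·R2.
R3 ← R3 − 5·R2.
R4 ← R4 − 1·R2.
R5 ← R5 + 6·R2.
R3 ← R3 / (26).
R1 ← R1 + 6·R3.
R2 ← R2 + 6·R3.
R5 ← R5 + 32·R3.
Swap R4 and R5.
R4 ← R4 / (184/13).
R1 ← R1 − 15/13·R4.
R2 ← R2 − 67/13·R4.
R3 ← R3 − 35/13·R4.
Row 5 reduces to 0 = -1/3, a contradiction. The system is inconsistent.

no solution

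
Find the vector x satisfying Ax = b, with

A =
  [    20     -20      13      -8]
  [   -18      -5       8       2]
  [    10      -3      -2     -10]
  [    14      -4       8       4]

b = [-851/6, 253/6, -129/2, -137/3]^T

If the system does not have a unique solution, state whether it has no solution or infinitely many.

x_1 = -3, x_2 = 8/3, x_3 = -1/2, x_4 = 11/4

Row-reduce the augmented matrix:
R1 ← R1 / (20).
R2 ← R2 + 18·R1.
R3 ← R3 − 10·R1.
R4 ← R4 − 14·R1.
R2 ← R2 / (-23).
R1 ← R1 + 1·R2.
R3 ← R3 − 7·R2.
R4 ← R4 − 10·R2.
R3 ← R3 / (-288/115).
R1 ← R1 + 19/92·R3.
R2 ← R2 + 197/230·R3.
R4 ← R4 − 1717/230·R3.
R4 ← R4 / (-1099/72).
R1 ← R1 − 65/144·R4.
R2 ← R2 − 203/72·R4.
R3 ← R3 − 109/36·R4.
Reading off the reduced rows gives x_1 = -3, x_2 = 8/3, x_3 = -1/2, x_4 = 11/4.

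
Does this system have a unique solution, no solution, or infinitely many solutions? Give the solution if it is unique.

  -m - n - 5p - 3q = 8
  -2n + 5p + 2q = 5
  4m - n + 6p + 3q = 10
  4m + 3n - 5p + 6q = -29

m = 3, n = -4, p = 1, q = -4

Row-reduce the augmented matrix:
R1 ← R1 / (-1).
R3 ← R3 − 4·R1.
R4 ← R4 − 4·R1.
R2 ← R2 / (-2).
R1 ← R1 − 1·R2.
R3 ← R3 + 5·R2.
R4 ← R4 + 1·R2.
R3 ← R3 / (-53/2).
R1 ← R1 − 15/2·R3.
R2 ← R2 + 5/2·R3.
R4 ← R4 + 55/2·R3.
R4 ← R4 / (399/53).
R1 ← R1 − 2/53·R4.
R2 ← R2 − 17/53·R4.
R3 ← R3 − 28/53·R4.
Reading off the reduced rows gives m = 3, n = -4, p = 1, q = -4.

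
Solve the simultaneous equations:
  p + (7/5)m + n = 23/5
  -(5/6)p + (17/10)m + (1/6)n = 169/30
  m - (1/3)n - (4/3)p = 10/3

infinitely many solutions

Row-reduce:
R1 ← R1 / (7/5).
R2 ← R2 − 17/10·R1.
R3 ← R3 − 1·R1.
R2 ← R2 / (-22/21).
R1 ← R1 − 5/7·R2.
R3 ← R3 + 22/21·R2.
Rank is 2 with 3 unknowns, leaving p free.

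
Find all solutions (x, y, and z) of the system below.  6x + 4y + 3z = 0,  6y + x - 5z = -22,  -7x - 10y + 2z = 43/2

Row-reduce:
R1 ← R1 / (6).
R2 ← R2 − 1·R1.
R3 ← R3 + 7·R1.
R2 ← R2 / (16/3).
R1 ← R1 − 2/3·R2.
R3 ← R3 + 16/3·R2.
Row 3 reduces to 0 = -1/2, a contradiction. The system is inconsistent.

no solution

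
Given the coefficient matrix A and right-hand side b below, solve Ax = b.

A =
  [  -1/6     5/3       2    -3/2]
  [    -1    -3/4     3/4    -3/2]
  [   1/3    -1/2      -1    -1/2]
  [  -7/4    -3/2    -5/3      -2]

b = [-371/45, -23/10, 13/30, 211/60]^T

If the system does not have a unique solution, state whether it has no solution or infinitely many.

Row-reduce the augmented matrix:
R1 ← R1 / (-1/6).
R2 ← R2 + 1·R1.
R3 ← R3 − 1/3·R1.
R4 ← R4 + 7/4·R1.
R2 ← R2 / (-43/4).
R1 ← R1 + 10·R2.
R3 ← R3 − 17/6·R2.
R4 ← R4 + 19·R2.
R3 ← R3 / (3/86).
R1 ← R1 + 66/43·R3.
R2 ← R2 − 45/43·R3.
R4 ← R4 + 359/129·R3.
R4 ← R4 / (-4357/36).
R1 ← R1 + 65·R4.
R2 ← R2 − 45·R4.
R3 ← R3 + 131/3·R4.
Reading off the reduced rows gives x_1 = -11/5, x_2 = -2/3, x_3 = -2, x_4 = 7/3.

x_1 = -11/5, x_2 = -2/3, x_3 = -2, x_4 = 7/3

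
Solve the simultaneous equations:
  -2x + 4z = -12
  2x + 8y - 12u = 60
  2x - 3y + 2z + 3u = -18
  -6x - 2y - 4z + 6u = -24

infinitely many solutions

Row-reduce:
R1 ← R1 / (-2).
R2 ← R2 − 2·R1.
R3 ← R3 − 2·R1.
R4 ← R4 + 6·R1.
R2 ← R2 / (8).
R3 ← R3 + 3·R2.
R4 ← R4 + 2·R2.
R3 ← R3 / (15/2).
R1 ← R1 + 2·R3.
R2 ← R2 − 1/2·R3.
R4 ← R4 + 15·R3.
Rank is 3 with 4 unknowns, leaving u free.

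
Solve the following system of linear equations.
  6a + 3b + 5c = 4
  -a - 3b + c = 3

infinitely many solutions

Row-reduce:
R1 ← R1 / (6).
R2 ← R2 + 1·R1.
R2 ← R2 / (-5/2).
R1 ← R1 − 1/2·R2.
Rank is 2 with 3 unknowns, leaving c free.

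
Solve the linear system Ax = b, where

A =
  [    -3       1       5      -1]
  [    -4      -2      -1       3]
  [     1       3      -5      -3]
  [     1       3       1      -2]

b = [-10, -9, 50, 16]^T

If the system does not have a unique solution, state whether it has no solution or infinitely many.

Row-reduce the augmented matrix:
R1 ← R1 / (-3).
R2 ← R2 + 4·R1.
R3 ← R3 − 1·R1.
R4 ← R4 − 1·R1.
R2 ← R2 / (-10/3).
R1 ← R1 + 1/3·R2.
R3 ← R3 − 10/3·R2.
R4 ← R4 − 10/3·R2.
R3 ← R3 / (-11).
R1 ← R1 + 9/10·R3.
R2 ← R2 − 23/10·R3.
R4 ← R4 + 5·R3.
R4 ← R4 / (17/11).
R1 ← R1 + 2/11·R4.
R2 ← R2 + 12/11·R4.
R3 ← R3 + 1/11·R4.
Reading off the reduced rows gives x_1 = -2, x_2 = 5, x_3 = -5, x_4 = -4.

x_1 = -2, x_2 = 5, x_3 = -5, x_4 = -4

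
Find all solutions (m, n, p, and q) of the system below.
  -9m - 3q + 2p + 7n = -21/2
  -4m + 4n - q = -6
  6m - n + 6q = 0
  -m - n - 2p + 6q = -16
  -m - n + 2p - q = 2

no solution

Row-reduce:
R1 ← R1 / (-9).
R2 ← R2 + 4·R1.
R3 ← R3 − 6·R1.
R4 ← R4 + 1·R1.
R5 ← R5 + 1·R1.
R2 ← R2 / (8/9).
R1 ← R1 + 7/9·R2.
R3 ← R3 − 11/3·R2.
R4 ← R4 + 16/9·R2.
R5 ← R5 + 16/9·R2.
R3 ← R3 / (5).
R1 ← R1 + 1·R3.
R2 ← R2 + 1·R3.
R4 ← R4 + 4·R3.
R4 ← R4 / (91/10).
R1 ← R1 − 23/20·R4.
R2 ← R2 − 9/10·R4.
R3 ← R3 − 21/40·R4.
Row 5 reduces to 0 = 1/2, a contradiction. The system is inconsistent.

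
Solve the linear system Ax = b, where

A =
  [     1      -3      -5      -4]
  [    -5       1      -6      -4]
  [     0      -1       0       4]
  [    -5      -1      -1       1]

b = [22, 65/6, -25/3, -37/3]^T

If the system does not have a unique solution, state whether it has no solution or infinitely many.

x_1 = 5/2, x_2 = 1/3, x_3 = -5/2, x_4 = -2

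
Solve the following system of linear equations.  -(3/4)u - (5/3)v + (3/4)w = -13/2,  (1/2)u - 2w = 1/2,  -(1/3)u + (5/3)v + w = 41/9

u = 7/3, v = 3, w = 1/3

Row-reduce the augmented matrix:
R1 ← R1 / (-3/4).
R2 ← R2 − 1/2·R1.
R3 ← R3 + 1/3·R1.
R2 ← R2 / (-10/9).
R1 ← R1 − 20/9·R2.
R3 ← R3 − 65/27·R2.
R3 ← R3 / (-31/12).
R1 ← R1 + 4·R3.
R2 ← R2 − 27/20·R3.
Reading off the reduced rows gives u = 7/3, v = 3, w = 1/3.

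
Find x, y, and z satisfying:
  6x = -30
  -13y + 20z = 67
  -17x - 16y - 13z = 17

x = -5, y = 1, z = 4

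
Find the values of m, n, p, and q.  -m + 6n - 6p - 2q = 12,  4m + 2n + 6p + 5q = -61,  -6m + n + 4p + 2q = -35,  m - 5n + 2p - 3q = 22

m = 0, n = -5, p = -6, q = -3

Row-reduce the augmented matrix:
R1 ← R1 / (-1).
R2 ← R2 − 4·R1.
R3 ← R3 + 6·R1.
R4 ← R4 − 1·R1.
R2 ← R2 / (26).
R1 ← R1 + 6·R2.
R3 ← R3 + 35·R2.
R4 ← R4 − 1·R2.
R3 ← R3 / (205/13).
R1 ← R1 − 24/13·R3.
R2 ← R2 + 9/13·R3.
R4 ← R4 + 43/13·R3.
R4 ← R4 / (-573/205).
R1 ← R1 − 29/205·R4.
R2 ← R2 − 66/205·R4.
R3 ← R3 − 259/410·R4.
Reading off the reduced rows gives m = 0, n = -5, p = -6, q = -3.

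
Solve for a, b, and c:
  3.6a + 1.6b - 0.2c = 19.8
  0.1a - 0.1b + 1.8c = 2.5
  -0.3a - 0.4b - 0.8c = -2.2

Row-reduce the augmented matrix:
R1 ← R1 / (18/5).
R2 ← R2 − 1/10·R1.
R3 ← R3 + 3/10·R1.
R2 ← R2 / (-13/90).
R1 ← R1 − 4/9·R2.
R3 ← R3 + 4/15·R2.
R3 ← R3 / (-83/20).
R1 ← R1 − 11/2·R3.
R2 ← R2 + 25/2·R3.
Reading off the reduced rows gives a = 6, b = -1, c = 1.

a = 6, b = -1, c = 1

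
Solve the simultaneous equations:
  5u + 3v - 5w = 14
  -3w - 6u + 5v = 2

infinitely many solutions

Row-reduce:
R1 ← R1 / (5).
R2 ← R2 + 6·R1.
R2 ← R2 / (43/5).
R1 ← R1 − 3/5·R2.
Rank is 2 with 3 unknowns, leaving w free.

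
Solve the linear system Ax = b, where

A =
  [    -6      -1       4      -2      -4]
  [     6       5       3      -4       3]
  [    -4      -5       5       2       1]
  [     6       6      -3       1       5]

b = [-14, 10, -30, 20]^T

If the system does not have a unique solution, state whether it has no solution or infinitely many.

infinitely many solutions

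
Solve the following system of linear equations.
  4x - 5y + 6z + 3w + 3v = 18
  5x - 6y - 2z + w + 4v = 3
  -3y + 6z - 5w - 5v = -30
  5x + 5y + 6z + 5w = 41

infinitely many solutions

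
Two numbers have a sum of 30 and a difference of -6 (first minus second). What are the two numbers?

Let x = first number, y = second number.
  x + y = 30
  x - y = -6
From equation 1: x = 30 − y.
Substitute into equation 2 and solve: y = 18.
Then x = 12.

first number: 12, second number: 18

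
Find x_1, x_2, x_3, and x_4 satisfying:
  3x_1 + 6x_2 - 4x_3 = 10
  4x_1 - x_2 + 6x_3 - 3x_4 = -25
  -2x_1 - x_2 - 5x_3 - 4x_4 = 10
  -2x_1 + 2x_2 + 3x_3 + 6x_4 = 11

x_1 = -4, x_2 = 3, x_3 = -1, x_4 = 0

Row-reduce the augmented matrix:
R1 ← R1 / (3).
R2 ← R2 − 4·R1.
R3 ← R3 + 2·R1.
R4 ← R4 + 2·R1.
R2 ← R2 / (-9).
R1 ← R1 − 2·R2.
R3 ← R3 − 3·R2.
R4 ← R4 − 6·R2.
R3 ← R3 / (-35/9).
R1 ← R1 − 32/27·R3.
R2 ← R2 + 34/27·R3.
R4 ← R4 − 71/9·R3.
R4 ← R4 / (-43/7).
R1 ← R1 + 46/21·R4.
R2 ← R2 − 41/21·R4.
R3 ← R3 − 9/7·R4.
Reading off the reduced rows gives x_1 = -4, x_2 = 3, x_3 = -1, x_4 = 0.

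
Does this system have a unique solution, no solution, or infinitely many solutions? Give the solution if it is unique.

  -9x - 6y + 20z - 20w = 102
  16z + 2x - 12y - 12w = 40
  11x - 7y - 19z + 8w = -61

infinitely many solutions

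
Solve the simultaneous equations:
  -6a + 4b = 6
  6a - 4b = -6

Row-reduce:
R1 ← R1 / (-6).
R2 ← R2 − 6·R1.
Rank is 1 with 2 unknowns, leaving b free.

infinitely many solutions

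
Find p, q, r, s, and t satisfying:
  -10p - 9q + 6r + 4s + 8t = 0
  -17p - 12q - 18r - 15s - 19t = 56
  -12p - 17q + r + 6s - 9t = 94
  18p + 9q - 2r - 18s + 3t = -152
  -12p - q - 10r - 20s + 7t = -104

Row-reduce the augmented matrix:
R1 ← R1 / (-10).
R2 ← R2 + 17·R1.
R3 ← R3 + 12·R1.
R4 ← R4 − 18·R1.
R5 ← R5 + 12·R1.
R2 ← R2 / (33/10).
R1 ← R1 − 9/10·R2.
R3 ← R3 + 31/5·R2.
R4 ← R4 + 36/5·R2.
R5 ← R5 − 49/5·R2.
R3 ← R3 / (-651/11).
R1 ← R1 − 78/11·R3.
R2 ← R2 + 94/11·R3.
R4 ← R4 + 580/11·R3.
R5 ← R5 − 732/11·R3.
R4 ← R4 / (-44806/1953).
R1 ← R1 − 509/651·R4.
R2 ← R2 + 1690/1953·R4.
R3 ← R3 − 1312/1953·R4.
R5 ← R5 + 1034/217·R4.
R5 ← R5 / (18192/22403).
R1 ← R1 + 39553/44806·R5.
R2 ← R2 − 22269/22403·R5.
R3 ← R3 − 41649/22403·R5.
R4 ← R4 + 34007/44806·R5.
Reading off the reduced rows gives p = -2, q = 0, r = -2, s = 6, t = -4.

p = -2, q = 0, r = -2, s = 6, t = -4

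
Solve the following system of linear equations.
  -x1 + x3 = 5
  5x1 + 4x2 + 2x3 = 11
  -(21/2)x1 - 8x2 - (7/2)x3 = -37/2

no solution

Row-reduce:
R1 ← R1 / (-1).
R2 ← R2 − 5·R1.
R3 ← R3 + 21/2·R1.
R2 ← R2 / (4).
R3 ← R3 + 8·R2.
Row 3 reduces to 0 = 1, a contradiction. The system is inconsistent.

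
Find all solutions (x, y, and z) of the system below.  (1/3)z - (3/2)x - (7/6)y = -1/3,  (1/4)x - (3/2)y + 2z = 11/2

infinitely many solutions

Row-reduce:
R1 ← R1 / (-3/2).
R2 ← R2 − 1/4·R1.
R2 ← R2 / (-61/36).
R1 ← R1 − 7/9·R2.
Rank is 2 with 3 unknowns, leaving z free.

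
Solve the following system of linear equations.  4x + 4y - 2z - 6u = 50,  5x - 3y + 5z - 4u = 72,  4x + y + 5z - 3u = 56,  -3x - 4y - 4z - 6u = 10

Row-reduce the augmented matrix:
R1 ← R1 / (4).
R2 ← R2 − 5·R1.
R3 ← R3 − 4·R1.
R4 ← R4 + 3·R1.
R2 ← R2 / (-8).
R1 ← R1 − 1·R2.
R3 ← R3 + 3·R2.
R4 ← R4 + 1·R2.
R3 ← R3 / (67/16).
R1 ← R1 − 7/16·R3.
R2 ← R2 + 15/16·R3.
R4 ← R4 + 103/16·R3.
R4 ← R4 / (-559/67).
R1 ← R1 + 83/67·R4.
R2 ← R2 + 4/67·R4.
R3 ← R3 − 27/67·R4.
Reading off the reduced rows gives x = 6, y = -1, z = 3, u = -6.

x = 6, y = -1, z = 3, u = -6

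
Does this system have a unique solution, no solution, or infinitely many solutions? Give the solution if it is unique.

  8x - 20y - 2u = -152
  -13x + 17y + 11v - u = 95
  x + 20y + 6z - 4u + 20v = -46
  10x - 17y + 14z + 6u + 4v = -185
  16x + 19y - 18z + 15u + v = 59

Row-reduce the augmented matrix:
R1 ← R1 / (8).
R2 ← R2 + 13·R1.
R3 ← R3 − 1·R1.
R4 ← R4 − 10·R1.
R5 ← R5 − 16·R1.
R2 ← R2 / (-31/2).
R1 ← R1 + 5/2·R2.
R3 ← R3 − 45/2·R2.
R4 ← R4 − 8·R2.
R5 ← R5 − 59·R2.
R3 ← R3 / (6).
R4 ← R4 − 14·R3.
R5 ← R5 + 18·R3.
R4 ← R4 / (913/31).
R1 ← R1 − 27/62·R4.
R2 ← R2 − 17/62·R4.
R3 ← R3 + 205/124·R4.
R5 ← R5 + 835/31·R4.
R5 ← R5 / (226981/2739).
R1 ← R1 + 1235/1826·R5.
R2 ← R2 + 101/5478·R5.
R3 ← R3 − 20015/10956·R5.
R4 ← R4 + 6905/2739·R5.
Reading off the reduced rows gives x = -6, y = 5, z = -2, u = 2, v = -6.

x = -6, y = 5, z = -2, u = 2, v = -6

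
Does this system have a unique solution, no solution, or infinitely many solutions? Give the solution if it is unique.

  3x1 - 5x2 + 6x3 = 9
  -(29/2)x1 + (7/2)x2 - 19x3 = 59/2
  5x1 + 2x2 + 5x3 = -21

Row-reduce:
R1 ← R1 / (3).
R2 ← R2 + 29/2·R1.
R3 ← R3 − 5·R1.
R2 ← R2 / (-62/3).
R1 ← R1 + 5/3·R2.
R3 ← R3 − 31/3·R2.
Row 3 reduces to 0 = 1/2, a contradiction. The system is inconsistent.

no solution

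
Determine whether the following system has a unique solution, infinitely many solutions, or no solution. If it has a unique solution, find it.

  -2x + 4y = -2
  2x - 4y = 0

no solution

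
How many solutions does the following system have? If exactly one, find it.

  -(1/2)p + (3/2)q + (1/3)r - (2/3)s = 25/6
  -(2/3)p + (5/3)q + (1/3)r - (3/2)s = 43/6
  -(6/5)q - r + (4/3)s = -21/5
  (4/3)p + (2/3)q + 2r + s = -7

p = -2, q = 1, r = -1, s = -3

Row-reduce the augmented matrix:
R1 ← R1 / (-1/2).
R2 ← R2 + 2/3·R1.
R4 ← R4 − 4/3·R1.
R2 ← R2 / (-1/3).
R1 ← R1 + 3·R2.
R3 ← R3 + 6/5·R2.
R4 ← R4 − 14/3·R2.
R3 ← R3 / (-3/5).
R1 ← R1 − 1/3·R3.
R2 ← R2 − 1/3·R3.
R4 ← R4 − 4/3·R3.
R4 ← R4 / (-40/27).
R1 ← R1 − 475/54·R4.
R2 ← R2 − 205/54·R4.
R3 ← R3 + 53/9·R4.
Reading off the reduced rows gives p = -2, q = 1, r = -1, s = -3.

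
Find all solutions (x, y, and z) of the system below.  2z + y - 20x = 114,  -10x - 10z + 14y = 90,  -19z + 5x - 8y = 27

Row-reduce the augmented matrix:
R1 ← R1 / (-20).
R2 ← R2 + 10·R1.
R3 ← R3 − 5·R1.
R2 ← R2 / (27/2).
R1 ← R1 + 1/20·R2.
R3 ← R3 + 31/4·R2.
R3 ← R3 / (-670/27).
R1 ← R1 + 19/135·R3.
R2 ← R2 + 22/27·R3.
Reading off the reduced rows gives x = -6, y = 0, z = -3.

x = -6, y = 0, z = -3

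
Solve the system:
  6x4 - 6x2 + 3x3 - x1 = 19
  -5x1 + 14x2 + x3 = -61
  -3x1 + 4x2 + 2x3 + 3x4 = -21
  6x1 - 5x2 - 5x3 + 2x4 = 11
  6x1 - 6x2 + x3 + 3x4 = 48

x1 = 5, x2 = -3, x3 = 6, x4 = -2

Row-reduce the augmented matrix:
R1 ← R1 / (-1).
R2 ← R2 + 5·R1.
R3 ← R3 + 3·R1.
R4 ← R4 − 6·R1.
R5 ← R5 − 6·R1.
R2 ← R2 / (44).
R1 ← R1 − 6·R2.
R3 ← R3 − 22·R2.
R4 ← R4 + 41·R2.
R5 ← R5 + 42·R2.
Swap R3 and R4.
R3 ← R3 / (-1/22).
R1 ← R1 + 12/11·R3.
R2 ← R2 + 7/22·R3.
R5 ← R5 − 62/11·R3.
Swap R4 and R5.
R4 ← R4 / (1256).
R1 ← R1 + 243·R4.
R2 ← R2 + 71·R4.
R3 ← R3 + 221·R4.
R5 reduces to 0 = 0, so the extra equation is consistent.
Reading off the reduced rows gives x1 = 5, x2 = -3, x3 = 6, x4 = -2.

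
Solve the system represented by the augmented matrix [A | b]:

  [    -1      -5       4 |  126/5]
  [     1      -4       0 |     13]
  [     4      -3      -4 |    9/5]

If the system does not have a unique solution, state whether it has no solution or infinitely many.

x_1 = 1, x_2 = -3, x_3 = 14/5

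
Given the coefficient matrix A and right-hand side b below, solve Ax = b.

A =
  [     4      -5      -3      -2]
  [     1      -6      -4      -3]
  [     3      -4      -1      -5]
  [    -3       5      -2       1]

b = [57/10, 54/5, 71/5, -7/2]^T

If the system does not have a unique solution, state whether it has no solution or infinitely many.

x_1 = -3/5, x_2 = -1/2, x_3 = 0, x_4 = -14/5

Row-reduce the augmented matrix:
R1 ← R1 / (4).
R2 ← R2 − 1·R1.
R3 ← R3 − 3·R1.
R4 ← R4 + 3·R1.
R2 ← R2 / (-19/4).
R1 ← R1 + 5/4·R2.
R3 ← R3 + 1/4·R2.
R4 ← R4 − 5/4·R2.
R3 ← R3 / (27/19).
R1 ← R1 − 2/19·R3.
R2 ← R2 − 13/19·R3.
R4 ← R4 + 97/19·R3.
R4 ← R4 / (-358/27).
R1 ← R1 − 11/27·R4.
R2 ← R2 − 58/27·R4.
R3 ← R3 + 64/27·R4.
Reading off the reduced rows gives x_1 = -3/5, x_2 = -1/2, x_3 = 0, x_4 = -14/5.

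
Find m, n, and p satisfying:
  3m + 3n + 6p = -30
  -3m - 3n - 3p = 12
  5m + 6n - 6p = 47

Row-reduce the augmented matrix:
R1 ← R1 / (3).
R2 ← R2 + 3·R1.
R3 ← R3 − 5·R1.
Swap R2 and R3.
R1 ← R1 − 1·R2.
R3 ← R3 / (3).
R1 ← R1 − 18·R3.
R2 ← R2 + 16·R3.
Reading off the reduced rows gives m = 1, n = 1, p = -6.

m = 1, n = 1, p = -6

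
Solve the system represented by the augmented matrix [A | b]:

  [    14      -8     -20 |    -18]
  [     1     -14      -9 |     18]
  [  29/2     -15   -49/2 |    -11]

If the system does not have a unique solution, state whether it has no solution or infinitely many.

Row-reduce:
R1 ← R1 / (14).
R2 ← R2 − 1·R1.
R3 ← R3 − 29/2·R1.
R2 ← R2 / (-94/7).
R1 ← R1 + 4/7·R2.
R3 ← R3 + 47/7·R2.
Row 3 reduces to 0 = -2, a contradiction. The system is inconsistent.

no solution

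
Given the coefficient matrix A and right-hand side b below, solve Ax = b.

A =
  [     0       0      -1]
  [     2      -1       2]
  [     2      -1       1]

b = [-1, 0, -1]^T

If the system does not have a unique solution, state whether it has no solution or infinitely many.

infinitely many solutions

Row-reduce:
Swap R1 and R2.
R1 ← R1 / (2).
R3 ← R3 − 2·R1.
R2 ← R2 / (-1).
R1 ← R1 − 1·R2.
R3 ← R3 + 1·R2.
Rank is 2 with 3 unknowns, leaving x_2 free.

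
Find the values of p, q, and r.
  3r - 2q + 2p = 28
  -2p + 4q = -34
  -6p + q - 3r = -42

Row-reduce the augmented matrix:
R1 ← R1 / (2).
R2 ← R2 + 2·R1.
R3 ← R3 + 6·R1.
R2 ← R2 / (2).
R1 ← R1 + 1·R2.
R3 ← R3 + 5·R2.
R3 ← R3 / (27/2).
R1 ← R1 − 3·R3.
R2 ← R2 − 3/2·R3.
Reading off the reduced rows gives p = 5, q = -6, r = 2.

p = 5, q = -6, r = 2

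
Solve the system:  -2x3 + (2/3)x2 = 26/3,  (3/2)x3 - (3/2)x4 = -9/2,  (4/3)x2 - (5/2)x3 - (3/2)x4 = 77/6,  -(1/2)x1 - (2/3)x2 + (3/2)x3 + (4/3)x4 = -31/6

infinitely many solutions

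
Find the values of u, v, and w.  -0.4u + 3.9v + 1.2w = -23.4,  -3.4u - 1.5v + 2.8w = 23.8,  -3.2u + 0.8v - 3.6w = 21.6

Row-reduce the augmented matrix:
R1 ← R1 / (-2/5).
R2 ← R2 + 17/5·R1.
R3 ← R3 + 16/5·R1.
R2 ← R2 / (-693/20).
R1 ← R1 + 39/4·R2.
R3 ← R3 + 152/5·R2.
R3 ← R3 / (-23242/3465).
R1 ← R1 + 212/231·R3.
R2 ← R2 − 148/693·R3.
Reading off the reduced rows gives u = -6, v = -6, w = -2.

u = -6, v = -6, w = -2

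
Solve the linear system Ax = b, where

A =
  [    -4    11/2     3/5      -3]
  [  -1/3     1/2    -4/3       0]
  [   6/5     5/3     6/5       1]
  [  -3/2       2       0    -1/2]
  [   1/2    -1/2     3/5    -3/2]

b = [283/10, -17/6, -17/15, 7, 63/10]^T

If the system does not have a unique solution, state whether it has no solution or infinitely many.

no solution

Row-reduce:
R1 ← R1 / (-4).
R2 ← R2 + 1/3·R1.
R3 ← R3 − 6/5·R1.
R4 ← R4 + 3/2·R1.
R5 ← R5 − 1/2·R1.
R2 ← R2 / (1/24).
R1 ← R1 + 11/8·R2.
R3 ← R3 − 199/60·R2.
R4 ← R4 + 1/16·R2.
R5 ← R5 − 3/16·R2.
R3 ← R3 / (8362/75).
R1 ← R1 + 229/5·R3.
R2 ← R2 + 166/5·R3.
R4 ← R4 + 23/10·R3.
R5 ← R5 − 69/10·R3.
R4 ← R4 / (9893/16724).
R1 ← R1 − 7245/8362·R4.
R2 ← R2 − 435/4181·R4.
R3 ← R3 + 1485/8362·R4.
R5 ← R5 + 29679/16724·R4.
Row 5 reduces to 0 = -1, a contradiction. The system is inconsistent.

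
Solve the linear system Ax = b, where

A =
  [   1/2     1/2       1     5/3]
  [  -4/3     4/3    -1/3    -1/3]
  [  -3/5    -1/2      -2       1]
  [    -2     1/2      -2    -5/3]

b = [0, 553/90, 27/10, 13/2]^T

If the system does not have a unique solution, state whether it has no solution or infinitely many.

Row-reduce the augmented matrix:
R1 ← R1 / (1/2).
R2 ← R2 + 4/3·R1.
R3 ← R3 + 3/5·R1.
R4 ← R4 + 2·R1.
R2 ← R2 / (8/3).
R1 ← R1 − 1·R2.
R3 ← R3 − 1/10·R2.
R4 ← R4 − 5/2·R2.
R3 ← R3 / (-71/80).
R1 ← R1 − 9/8·R3.
R2 ← R2 − 7/8·R3.
R4 ← R4 + 3/16·R3.
R4 ← R4 / (116/213).
R1 ← R1 − 1150/213·R4.
R2 ← R2 − 926/213·R4.
R3 ← R3 + 683/213·R4.
Reading off the reduced rows gives x_1 = -4/3, x_2 = 3, x_3 = -3/2, x_4 = 2/5.

x_1 = -4/3, x_2 = 3, x_3 = -3/2, x_4 = 2/5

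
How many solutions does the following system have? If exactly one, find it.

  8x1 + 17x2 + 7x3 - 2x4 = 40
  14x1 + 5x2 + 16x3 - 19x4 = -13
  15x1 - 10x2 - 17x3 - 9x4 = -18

infinitely many solutions

Row-reduce:
R1 ← R1 / (8).
R2 ← R2 − 14·R1.
R3 ← R3 − 15·R1.
R2 ← R2 / (-99/4).
R1 ← R1 − 17/8·R2.
R3 ← R3 + 335/8·R2.
R3 ← R3 / (-2407/66).
R1 ← R1 − 79/66·R3.
R2 ← R2 + 5/33·R3.
Rank is 3 with 4 unknowns, leaving x4 free.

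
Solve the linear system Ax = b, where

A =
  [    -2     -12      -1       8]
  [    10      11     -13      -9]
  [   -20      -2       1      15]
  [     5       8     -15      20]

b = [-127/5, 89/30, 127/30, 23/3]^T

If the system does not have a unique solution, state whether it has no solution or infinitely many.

Row-reduce the augmented matrix:
R1 ← R1 / (-2).
R2 ← R2 − 10·R1.
R3 ← R3 + 20·R1.
R4 ← R4 − 5·R1.
R2 ← R2 / (-49).
R1 ← R1 − 6·R2.
R3 ← R3 − 118·R2.
R4 ← R4 + 22·R2.
R3 ← R3 / (-1585/49).
R1 ← R1 + 167/98·R3.
R2 ← R2 − 18/49·R3.
R4 ← R4 + 923/98·R3.
R4 ← R4 / (73769/3170).
R1 ← R1 + 2259/3170·R4.
R2 ← R2 + 829/1585·R4.
R3 ← R3 + 473/1585·R4.
Reading off the reduced rows gives x_1 = 0, x_2 = 7/3, x_3 = 7/5, x_4 = 1/2.

x_1 = 0, x_2 = 7/3, x_3 = 7/5, x_4 = 1/2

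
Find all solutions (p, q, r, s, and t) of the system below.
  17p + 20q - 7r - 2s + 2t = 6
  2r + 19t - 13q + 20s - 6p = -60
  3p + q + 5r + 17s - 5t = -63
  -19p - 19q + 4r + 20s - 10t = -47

Row-reduce:
R1 ← R1 / (17).
R2 ← R2 + 6·R1.
R3 ← R3 − 3·R1.
R4 ← R4 + 19·R1.
R2 ← R2 / (-101/17).
R1 ← R1 − 20/17·R2.
R3 ← R3 + 43/17·R2.
R4 ← R4 − 57/17·R2.
R3 ← R3 / (650/101).
R1 ← R1 + 51/101·R3.
R2 ← R2 − 8/101·R3.
R4 ← R4 + 413/101·R3.
R4 ← R4 / (1723/50).
R1 ← R1 − 221/50·R4.
R2 ← R2 + 84/25·R4.
R3 ← R3 − 71/50·R4.
Rank is 4 with 5 unknowns, leaving t free.

infinitely many solutions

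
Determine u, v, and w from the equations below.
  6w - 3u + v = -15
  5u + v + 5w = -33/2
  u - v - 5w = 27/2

u = -1/2, v = -3/2, w = -5/2

Row-reduce the augmented matrix:
R1 ← R1 / (-3).
R2 ← R2 − 5·R1.
R3 ← R3 − 1·R1.
R2 ← R2 / (8/3).
R1 ← R1 + 1/3·R2.
R3 ← R3 + 2/3·R2.
R3 ← R3 / (3/4).
R1 ← R1 + 1/8·R3.
R2 ← R2 − 45/8·R3.
Reading off the reduced rows gives u = -1/2, v = -3/2, w = -5/2.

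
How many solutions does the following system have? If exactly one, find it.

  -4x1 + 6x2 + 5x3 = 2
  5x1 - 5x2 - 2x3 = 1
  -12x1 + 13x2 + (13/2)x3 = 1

no solution

Row-reduce:
R1 ← R1 / (-4).
R2 ← R2 − 5·R1.
R3 ← R3 + 12·R1.
R2 ← R2 / (5/2).
R1 ← R1 + 3/2·R2.
R3 ← R3 + 5·R2.
Row 3 reduces to 0 = 2, a contradiction. The system is inconsistent.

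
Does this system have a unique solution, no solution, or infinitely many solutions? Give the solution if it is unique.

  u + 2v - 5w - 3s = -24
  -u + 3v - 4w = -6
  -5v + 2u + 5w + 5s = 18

infinitely many solutions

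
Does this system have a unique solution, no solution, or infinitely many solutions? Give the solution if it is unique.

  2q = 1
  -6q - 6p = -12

Row-reduce the augmented matrix:
Swap R1 and R2.
R1 ← R1 / (-6).
R2 ← R2 / (2).
R1 ← R1 − 1·R2.
Reading off the reduced rows gives p = 3/2, q = 1/2.

p = 3/2, q = 1/2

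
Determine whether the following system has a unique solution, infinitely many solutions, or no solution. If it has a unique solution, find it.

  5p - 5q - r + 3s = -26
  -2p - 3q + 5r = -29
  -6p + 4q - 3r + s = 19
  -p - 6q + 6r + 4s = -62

p = 0, q = 3, r = -4, s = -5

Row-reduce the augmented matrix:
R1 ← R1 / (5).
R2 ← R2 + 2·R1.
R3 ← R3 + 6·R1.
R4 ← R4 + 1·R1.
R2 ← R2 / (-5).
R1 ← R1 + 1·R2.
R3 ← R3 + 2·R2.
R4 ← R4 + 7·R2.
R3 ← R3 / (-151/25).
R1 ← R1 + 28/25·R3.
R2 ← R2 + 23/25·R3.
R4 ← R4 + 16/25·R3.
R4 ← R4 / (375/151).
R1 ← R1 + 61/151·R4.
R2 ← R2 + 131/151·R4.
R3 ← R3 + 103/151·R4.
Reading off the reduced rows gives p = 0, q = 3, r = -4, s = -5.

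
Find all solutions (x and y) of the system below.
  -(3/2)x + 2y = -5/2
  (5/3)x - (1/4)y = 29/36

Row-reduce the augmented matrix:
R1 ← R1 / (-3/2).
R2 ← R2 − 5/3·R1.
R2 ← R2 / (71/36).
R1 ← R1 + 4/3·R2.
Reading off the reduced rows gives x = 1/3, y = -1.

x = 1/3, y = -1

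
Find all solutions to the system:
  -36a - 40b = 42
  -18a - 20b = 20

no solution

Row-reduce:
R1 ← R1 / (-36).
R2 ← R2 + 18·R1.
Row 2 reduces to 0 = -1, a contradiction. The system is inconsistent.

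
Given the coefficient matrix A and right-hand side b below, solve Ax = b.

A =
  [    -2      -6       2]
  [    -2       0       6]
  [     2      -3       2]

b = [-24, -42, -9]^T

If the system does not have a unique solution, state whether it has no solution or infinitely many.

x_1 = 3, x_2 = 1, x_3 = -6

Row-reduce the augmented matrix:
R1 ← R1 / (-2).
R2 ← R2 + 2·R1.
R3 ← R3 − 2·R1.
R2 ← R2 / (6).
R1 ← R1 − 3·R2.
R3 ← R3 + 9·R2.
R3 ← R3 / (10).
R1 ← R1 + 3·R3.
R2 ← R2 − 2/3·R3.
Reading off the reduced rows gives x_1 = 3, x_2 = 1, x_3 = -6.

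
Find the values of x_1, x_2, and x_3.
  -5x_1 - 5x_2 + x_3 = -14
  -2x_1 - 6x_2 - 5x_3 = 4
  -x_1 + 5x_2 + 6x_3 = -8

Row-reduce the augmented matrix:
R1 ← R1 / (-5).
R2 ← R2 + 2·R1.
R3 ← R3 + 1·R1.
R2 ← R2 / (-4).
R1 ← R1 − 1·R2.
R3 ← R3 − 6·R2.
R3 ← R3 / (-23/10).
R1 ← R1 + 31/20·R3.
R2 ← R2 − 27/20·R3.
Reading off the reduced rows gives x_1 = -1, x_2 = 3, x_3 = -4.

x_1 = -1, x_2 = 3, x_3 = -4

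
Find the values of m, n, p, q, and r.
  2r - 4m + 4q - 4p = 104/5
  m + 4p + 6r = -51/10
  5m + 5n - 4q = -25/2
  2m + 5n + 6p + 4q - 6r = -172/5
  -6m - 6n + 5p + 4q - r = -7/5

Row-reduce the augmented matrix:
R1 ← R1 / (-4).
R2 ← R2 − 1·R1.
R3 ← R3 − 5·R1.
R4 ← R4 − 2·R1.
R5 ← R5 + 6·R1.
Swap R2 and R3.
R2 ← R2 / (5).
R4 ← R4 − 5·R2.
R5 ← R5 + 6·R2.
R3 ← R3 / (3).
R1 ← R1 − 1·R3.
R2 ← R2 + 1·R3.
R4 ← R4 − 9·R3.
R5 ← R5 − 5·R3.
R4 ← R4 / (2).
R1 ← R1 + 4/3·R4.
R2 ← R2 − 8/15·R4.
R3 ← R3 − 1/3·R4.
R5 ← R5 + 37/15·R4.
R5 ← R5 / (-677/15).
R1 ← R1 + 62/3·R5.
R2 ← R2 − 148/15·R5.
R3 ← R3 − 20/3·R5.
R4 ← R4 + 27/2·R5.
Reading off the reduced rows gives m = -3/2, n = -1, p = -3, q = 0, r = 7/5.

m = -3/2, n = -1, p = -3, q = 0, r = 7/5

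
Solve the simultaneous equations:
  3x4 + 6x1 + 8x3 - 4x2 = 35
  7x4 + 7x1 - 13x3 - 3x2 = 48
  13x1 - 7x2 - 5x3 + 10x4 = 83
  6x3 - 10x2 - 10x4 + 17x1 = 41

infinitely many solutions

Row-reduce:
R1 ← R1 / (6).
R2 ← R2 − 7·R1.
R3 ← R3 − 13·R1.
R4 ← R4 − 17·R1.
R2 ← R2 / (5/3).
R1 ← R1 + 2/3·R2.
R3 ← R3 − 5/3·R2.
R4 ← R4 − 4/3·R2.
Swap R3 and R4.
R3 ← R3 / (6/5).
R1 ← R1 + 38/5·R3.
R2 ← R2 + 67/5·R3.
Rank is 3 with 4 unknowns, leaving x4 free.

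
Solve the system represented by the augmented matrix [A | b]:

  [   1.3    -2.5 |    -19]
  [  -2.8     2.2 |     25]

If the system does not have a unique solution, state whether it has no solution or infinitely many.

Row-reduce the augmented matrix:
R1 ← R1 / (13/10).
R2 ← R2 + 14/5·R1.
R2 ← R2 / (-207/65).
R1 ← R1 + 25/13·R2.
Reading off the reduced rows gives x_1 = -5, x_2 = 5.

x_1 = -5, x_2 = 5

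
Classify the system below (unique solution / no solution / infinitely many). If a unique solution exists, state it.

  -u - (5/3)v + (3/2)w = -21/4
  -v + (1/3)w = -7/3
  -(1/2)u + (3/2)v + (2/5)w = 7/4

u = -1, v = 3/2, w = -5/2

Row-reduce the augmented matrix:
R1 ← R1 / (-1).
R3 ← R3 + 1/2·R1.
R2 ← R2 / (-1).
R1 ← R1 − 5/3·R2.
R3 ← R3 − 7/3·R2.
R3 ← R3 / (77/180).
R1 ← R1 + 17/18·R3.
R2 ← R2 + 1/3·R3.
Reading off the reduced rows gives u = -1, v = 3/2, w = -5/2.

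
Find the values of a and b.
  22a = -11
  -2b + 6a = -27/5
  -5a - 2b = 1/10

a = -1/2, b = 6/5

Row-reduce the augmented matrix:
R1 ← R1 / (22).
R2 ← R2 − 6·R1.
R3 ← R3 + 5·R1.
R2 ← R2 / (-2).
R3 ← R3 + 2·R2.
R3 reduces to 0 = 0, so the extra equation is consistent.
Reading off the reduced rows gives a = -1/2, b = 6/5.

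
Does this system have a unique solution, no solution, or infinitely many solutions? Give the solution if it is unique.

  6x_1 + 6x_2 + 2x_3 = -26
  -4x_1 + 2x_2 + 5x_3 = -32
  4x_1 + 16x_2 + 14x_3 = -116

infinitely many solutions

Row-reduce:
R1 ← R1 / (6).
R2 ← R2 + 4·R1.
R3 ← R3 − 4·R1.
R2 ← R2 / (6).
R1 ← R1 − 1·R2.
R3 ← R3 − 12·R2.
Rank is 2 with 3 unknowns, leaving x_3 free.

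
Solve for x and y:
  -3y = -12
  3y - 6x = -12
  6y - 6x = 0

x = 4, y = 4

Row-reduce the augmented matrix:
Swap R1 and R2.
R1 ← R1 / (-6).
R3 ← R3 + 6·R1.
R2 ← R2 / (-3).
R1 ← R1 + 1/2·R2.
R3 ← R3 − 3·R2.
R3 reduces to 0 = 0, so the extra equation is consistent.
Reading off the reduced rows gives x = 4, y = 4.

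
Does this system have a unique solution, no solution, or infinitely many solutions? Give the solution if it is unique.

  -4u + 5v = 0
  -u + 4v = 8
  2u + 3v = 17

no solution

Row-reduce:
R1 ← R1 / (-4).
R2 ← R2 + 1·R1.
R3 ← R3 − 2·R1.
R2 ← R2 / (11/4).
R1 ← R1 + 5/4·R2.
R3 ← R3 − 11/2·R2.
Row 3 reduces to 0 = 1, a contradiction. The system is inconsistent.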